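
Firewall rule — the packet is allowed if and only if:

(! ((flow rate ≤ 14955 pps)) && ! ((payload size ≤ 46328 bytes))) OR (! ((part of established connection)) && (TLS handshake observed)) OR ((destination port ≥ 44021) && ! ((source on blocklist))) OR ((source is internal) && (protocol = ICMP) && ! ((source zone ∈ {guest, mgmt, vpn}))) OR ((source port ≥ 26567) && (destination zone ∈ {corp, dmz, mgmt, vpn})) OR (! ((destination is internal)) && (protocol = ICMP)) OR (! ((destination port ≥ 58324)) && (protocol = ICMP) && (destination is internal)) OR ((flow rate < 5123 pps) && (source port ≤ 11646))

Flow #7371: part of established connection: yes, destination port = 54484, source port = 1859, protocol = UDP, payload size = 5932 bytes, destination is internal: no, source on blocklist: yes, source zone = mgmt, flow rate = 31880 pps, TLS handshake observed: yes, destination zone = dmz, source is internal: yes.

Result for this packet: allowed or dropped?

Atomic conditions:
  flow rate ≤ 14955 pps: 31880 ≤ 14955 is false
  payload size ≤ 46328 bytes: 5932 ≤ 46328 is true
  part of established connection: yes → true
  TLS handshake observed: yes → true
  destination port ≥ 44021: 54484 ≥ 44021 is true
  source on blocklist: yes → true
  source is internal: yes → true
  protocol = ICMP: UDP == ICMP is false
  source zone ∈ {guest, mgmt, vpn}: mgmt is in the set → true
  source port ≥ 26567: 1859 ≥ 26567 is false
  destination zone ∈ {corp, dmz, mgmt, vpn}: dmz is in the set → true
  destination is internal: no → false
  destination port ≥ 58324: 54484 ≥ 58324 is false
  flow rate < 5123 pps: 31880 < 5123 is false
  source port ≤ 11646: 1859 ≤ 11646 is true
Combine:
[1.1] NOT false = true
[1.2] NOT true = false
[1] true AND false = false
[2.1] NOT true = false
[2] false AND true = false
[3.2] NOT true = false
[3] true AND false = false
[4.3] NOT true = false
[4] true AND false AND false = false
[5] false AND true = false
[6.1] NOT false = true
[6] true AND false = false
[7.1] NOT false = true
[7] true AND false AND false = false
[8] false AND true = false
[root] false OR false OR false OR false OR false OR false OR false OR false = false
Overall: false → dropped

Dropped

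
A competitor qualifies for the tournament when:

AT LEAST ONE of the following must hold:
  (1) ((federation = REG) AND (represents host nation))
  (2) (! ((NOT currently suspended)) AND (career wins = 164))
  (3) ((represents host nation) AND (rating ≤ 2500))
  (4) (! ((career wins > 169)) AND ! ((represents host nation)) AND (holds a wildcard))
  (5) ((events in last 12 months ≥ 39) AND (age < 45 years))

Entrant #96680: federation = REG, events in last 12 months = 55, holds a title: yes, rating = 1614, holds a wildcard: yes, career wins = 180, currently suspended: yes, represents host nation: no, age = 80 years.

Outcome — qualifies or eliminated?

Atomic conditions:
  federation = REG: REG == REG is true
  represents host nation: no → false
  NOT currently suspended: yes → false
  career wins = 164: 180 == 164 is false
  rating ≤ 2500: 1614 ≤ 2500 is true
  career wins > 169: 180 > 169 is true
  holds a wildcard: yes → true
  events in last 12 months ≥ 39: 55 ≥ 39 is true
  age < 45 years: 80 < 45 is false
Combine:
[1] true AND false = false
[2.1] NOT false = true
[2] true AND false = false
[3] false AND true = false
[4.1] NOT true = false
[4.2] NOT false = true
[4] false AND true AND true = false
[5] true AND false = false
[root] false OR false OR false OR false OR false = false
Overall: false → eliminated

Eliminated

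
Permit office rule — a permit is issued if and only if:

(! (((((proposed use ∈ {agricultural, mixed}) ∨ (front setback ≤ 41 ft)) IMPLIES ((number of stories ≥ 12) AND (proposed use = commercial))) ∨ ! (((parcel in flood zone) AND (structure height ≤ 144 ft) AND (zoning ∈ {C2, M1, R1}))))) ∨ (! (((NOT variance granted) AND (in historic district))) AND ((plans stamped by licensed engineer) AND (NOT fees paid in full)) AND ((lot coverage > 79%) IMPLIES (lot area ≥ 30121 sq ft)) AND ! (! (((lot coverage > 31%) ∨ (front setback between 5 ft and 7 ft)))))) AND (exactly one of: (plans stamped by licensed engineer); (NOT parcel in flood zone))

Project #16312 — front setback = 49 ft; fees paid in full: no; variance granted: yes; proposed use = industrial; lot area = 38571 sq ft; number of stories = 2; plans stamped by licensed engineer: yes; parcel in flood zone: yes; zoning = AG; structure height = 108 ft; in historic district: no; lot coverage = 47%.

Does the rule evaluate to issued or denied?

Issued

Atomic conditions:
  proposed use ∈ {agricultural, mixed}: industrial is not in the set → false
  front setback ≤ 41 ft: 49 ≤ 41 is false
  number of stories ≥ 12: 2 ≥ 12 is false
  proposed use = commercial: industrial == commercial is false
  parcel in flood zone: yes → true
  structure height ≤ 144 ft: 108 ≤ 144 is true
  zoning ∈ {C2, M1, R1}: AG is not in the set → false
  NOT variance granted: yes → false
  in historic district: no → false
  plans stamped by licensed engineer: yes → true
  NOT fees paid in full: no → true
  lot coverage > 79%: 47 > 79 is false
  lot area ≥ 30121 sq ft: 38571 ≥ 30121 is true
  lot coverage > 31%: 47 > 31 is true
  front setback between 5 ft and 7 ft: 49 in [5, 7] is false
  NOT parcel in flood zone: yes → false
Combine:
[1.1.1.1.1] false OR false = false
[1.1.1.1.2] false AND false = false
[1.1.1.1] false → false (antecedent false ⇒ implication holds) = true
[1.1.1.2.1] true AND true AND false = false
[1.1.1.2] NOT false = true
[1.1.1] true OR true = true
[1.1] NOT true = false
[1.2.1.1] false AND false = false
[1.2.1] NOT false = true
[1.2.2] true AND true = true
[1.2.3] false → true (antecedent false ⇒ implication holds) = true
[1.2.4.1.1] true OR false = true
[1.2.4.1] NOT true = false
[1.2.4] NOT false = true
[1.2] true AND true AND true AND true = true
[1] false OR true = true
[2] exactly-one(true, false) = true
[root] true AND true = true
Overall: true → issued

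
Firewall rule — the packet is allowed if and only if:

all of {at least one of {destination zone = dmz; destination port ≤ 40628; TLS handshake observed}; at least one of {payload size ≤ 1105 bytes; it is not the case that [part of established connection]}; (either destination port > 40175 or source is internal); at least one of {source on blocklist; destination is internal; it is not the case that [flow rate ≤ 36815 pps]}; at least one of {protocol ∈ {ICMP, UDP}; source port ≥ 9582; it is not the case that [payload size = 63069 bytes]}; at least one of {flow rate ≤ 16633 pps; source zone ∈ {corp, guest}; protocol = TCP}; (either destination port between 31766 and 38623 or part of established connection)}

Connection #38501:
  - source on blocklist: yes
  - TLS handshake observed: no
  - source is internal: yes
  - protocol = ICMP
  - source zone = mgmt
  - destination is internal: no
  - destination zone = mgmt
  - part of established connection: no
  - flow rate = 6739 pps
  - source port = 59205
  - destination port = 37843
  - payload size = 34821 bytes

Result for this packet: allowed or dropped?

Atomic conditions:
  destination zone = dmz: mgmt == dmz is false
  destination port ≤ 40628: 37843 ≤ 40628 is true
  TLS handshake observed: no → false
  payload size ≤ 1105 bytes: 34821 ≤ 1105 is false
  part of established connection: no → false
  destination port > 40175: 37843 > 40175 is false
  source is internal: yes → true
  source on blocklist: yes → true
  destination is internal: no → false
  flow rate ≤ 36815 pps: 6739 ≤ 36815 is true
  protocol ∈ {ICMP, UDP}: ICMP is in the set → true
  source port ≥ 9582: 59205 ≥ 9582 is true
  payload size = 63069 bytes: 34821 == 63069 is false
  flow rate ≤ 16633 pps: 6739 ≤ 16633 is true
  source zone ∈ {corp, guest}: mgmt is not in the set → false
  protocol = TCP: ICMP == TCP is false
  destination port between 31766 and 38623: 37843 in [31766, 38623] is true
Combine:
[1] false OR true OR false = true
[2.2] NOT false = true
[2] false OR true = true
[3] false OR true = true
[4.3] NOT true = false
[4] true OR false OR false = true
[5.3] NOT false = true
[5] true OR true OR true = true
[6] true OR false OR false = true
[7] true OR false = true
[root] true AND true AND true AND true AND true AND true AND true = true
Overall: true → allowed

Allowed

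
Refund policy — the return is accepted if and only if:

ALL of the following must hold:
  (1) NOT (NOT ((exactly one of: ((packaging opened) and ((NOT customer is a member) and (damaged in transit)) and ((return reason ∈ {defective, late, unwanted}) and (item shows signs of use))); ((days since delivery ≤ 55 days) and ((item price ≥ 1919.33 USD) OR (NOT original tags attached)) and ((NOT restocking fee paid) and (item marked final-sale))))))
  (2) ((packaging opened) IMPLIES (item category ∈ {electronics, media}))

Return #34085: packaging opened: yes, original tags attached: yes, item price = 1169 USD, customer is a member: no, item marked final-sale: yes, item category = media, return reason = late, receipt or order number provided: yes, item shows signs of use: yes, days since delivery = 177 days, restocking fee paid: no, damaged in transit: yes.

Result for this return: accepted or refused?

Atomic conditions:
  packaging opened: yes → true
  NOT customer is a member: no → true
  damaged in transit: yes → true
  return reason ∈ {defective, late, unwanted}: late is in the set → true
  item shows signs of use: yes → true
  days since delivery ≤ 55 days: 177 ≤ 55 is false
  item price ≥ 1919.33 USD: 1169 ≥ 1919.33 is false
  NOT original tags attached: yes → false
  NOT restocking fee paid: no → true
  item marked final-sale: yes → true
  item category ∈ {electronics, media}: media is in the set → true
Combine:
[1.1.1.1.2] true AND true = true
[1.1.1.1.3] true AND true = true
[1.1.1.1] true AND true AND true = true
[1.1.1.2.2] false OR false = false
[1.1.1.2.3] true AND true = true
[1.1.1.2] false AND false AND true = false
[1.1.1] exactly-one(true, false) = true
[1.1] NOT true = false
[1] NOT false = true
[2] true → true = true
[root] true AND true = true
Overall: true → accepted

Accepted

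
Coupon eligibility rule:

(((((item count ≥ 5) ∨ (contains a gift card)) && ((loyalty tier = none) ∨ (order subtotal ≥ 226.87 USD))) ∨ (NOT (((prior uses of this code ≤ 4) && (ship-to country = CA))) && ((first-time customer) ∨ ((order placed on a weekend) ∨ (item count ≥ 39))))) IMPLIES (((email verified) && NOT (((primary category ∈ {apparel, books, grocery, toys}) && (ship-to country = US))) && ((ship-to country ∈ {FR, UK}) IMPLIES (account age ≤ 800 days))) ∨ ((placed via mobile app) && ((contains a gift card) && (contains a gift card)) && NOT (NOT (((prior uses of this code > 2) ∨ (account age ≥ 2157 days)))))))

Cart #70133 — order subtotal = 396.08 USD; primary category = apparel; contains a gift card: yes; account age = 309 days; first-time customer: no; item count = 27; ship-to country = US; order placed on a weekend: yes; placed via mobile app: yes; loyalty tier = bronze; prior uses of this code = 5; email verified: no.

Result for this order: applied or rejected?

Atomic conditions:
  item count ≥ 5: 27 ≥ 5 is true
  contains a gift card: yes → true
  loyalty tier = none: bronze == none is false
  order subtotal ≥ 226.87 USD: 396.08 ≥ 226.87 is true
  prior uses of this code ≤ 4: 5 ≤ 4 is false
  ship-to country = CA: US == CA is false
  first-time customer: no → false
  order placed on a weekend: yes → true
  item count ≥ 39: 27 ≥ 39 is false
  email verified: no → false
  primary category ∈ {apparel, books, grocery, toys}: apparel is in the set → true
  ship-to country = US: US == US is true
  ship-to country ∈ {FR, UK}: US is not in the set → false
  account age ≤ 800 days: 309 ≤ 800 is true
  placed via mobile app: yes → true
  prior uses of this code > 2: 5 > 2 is true
  account age ≥ 2157 days: 309 ≥ 2157 is false
Combine:
[1.1.1] true OR true = true
[1.1.2] false OR true = true
[1.1] true AND true = true
[1.2.1.1] false AND false = false
[1.2.1] NOT false = true
[1.2.2.2] true OR false = true
[1.2.2] false OR true = true
[1.2] true AND true = true
[1] true OR true = true
[2.1.2.1] true AND true = true
[2.1.2] NOT true = false
[2.1.3] false → true (antecedent false ⇒ implication holds) = true
[2.1] false AND false AND true = false
[2.2.2] true AND true = true
[2.2.3.1.1] true OR false = true
[2.2.3.1] NOT true = false
[2.2.3] NOT false = true
[2.2] true AND true AND true = true
[2] false OR true = true
[root] true → true = true
Overall: true → applied

Applied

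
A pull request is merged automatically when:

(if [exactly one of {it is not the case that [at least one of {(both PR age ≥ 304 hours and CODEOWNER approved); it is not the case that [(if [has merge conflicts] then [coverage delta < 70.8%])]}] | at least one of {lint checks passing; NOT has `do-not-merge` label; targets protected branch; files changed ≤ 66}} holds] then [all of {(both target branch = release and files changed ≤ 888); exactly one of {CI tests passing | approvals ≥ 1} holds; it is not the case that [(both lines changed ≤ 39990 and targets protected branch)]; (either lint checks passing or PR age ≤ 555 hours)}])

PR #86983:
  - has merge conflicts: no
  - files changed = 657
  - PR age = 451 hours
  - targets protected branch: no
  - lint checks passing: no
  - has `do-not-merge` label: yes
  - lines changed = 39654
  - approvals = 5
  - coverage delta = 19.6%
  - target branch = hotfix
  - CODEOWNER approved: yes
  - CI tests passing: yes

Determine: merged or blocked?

Merged

Atomic conditions:
  PR age ≥ 304 hours: 451 ≥ 304 is true
  CODEOWNER approved: yes → true
  has merge conflicts: no → false
  coverage delta < 70.8%: 19.6 < 70.8 is true
  lint checks passing: no → false
  NOT has `do-not-merge` label: yes → false
  targets protected branch: no → false
  files changed ≤ 66: 657 ≤ 66 is false
  target branch = release: hotfix == release is false
  files changed ≤ 888: 657 ≤ 888 is true
  CI tests passing: yes → true
  approvals ≥ 1: 5 ≥ 1 is true
  lines changed ≤ 39990: 39654 ≤ 39990 is true
  PR age ≤ 555 hours: 451 ≤ 555 is true
Combine:
[1.1.1.1] true AND true = true
[1.1.1.2.1] false → true (antecedent false ⇒ implication holds) = true
[1.1.1.2] NOT true = false
[1.1.1] true OR false = true
[1.1] NOT true = false
[1.2] false OR false OR false OR false = false
[1] exactly-one(false, false) = false
[2.1] false AND true = false
[2.2] exactly-one(true, true) = false
[2.3.1] true AND false = false
[2.3] NOT false = true
[2.4] false OR true = true
[2] false AND false AND true AND true = false
[root] false → false (antecedent false ⇒ implication holds) = true
Overall: true → merged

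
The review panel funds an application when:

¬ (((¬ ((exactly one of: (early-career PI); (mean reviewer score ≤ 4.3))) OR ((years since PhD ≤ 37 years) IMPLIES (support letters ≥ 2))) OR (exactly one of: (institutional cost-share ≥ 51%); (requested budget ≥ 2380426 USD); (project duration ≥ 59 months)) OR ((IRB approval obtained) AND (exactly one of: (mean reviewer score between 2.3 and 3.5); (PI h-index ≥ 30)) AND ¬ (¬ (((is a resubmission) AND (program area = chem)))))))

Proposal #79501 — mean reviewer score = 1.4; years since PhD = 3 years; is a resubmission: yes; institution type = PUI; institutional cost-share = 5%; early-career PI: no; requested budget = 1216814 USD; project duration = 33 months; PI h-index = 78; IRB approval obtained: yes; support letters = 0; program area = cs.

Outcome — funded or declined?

Atomic conditions:
  early-career PI: no → false
  mean reviewer score ≤ 4.3: 1.4 ≤ 4.3 is true
  years since PhD ≤ 37 years: 3 ≤ 37 is true
  support letters ≥ 2: 0 ≥ 2 is false
  institutional cost-share ≥ 51%: 5 ≥ 51 is false
  requested budget ≥ 2380426 USD: 1216814 ≥ 2380426 is false
  project duration ≥ 59 months: 33 ≥ 59 is false
  IRB approval obtained: yes → true
  mean reviewer score between 2.3 and 3.5: 1.4 in [2.3, 3.5] is false
  PI h-index ≥ 30: 78 ≥ 30 is true
  is a resubmission: yes → true
  program area = chem: cs == chem is false
Combine:
[1.1.1.1] exactly-one(false, true) = true
[1.1.1] NOT true = false
[1.1.2] true → false = false
[1.1] false OR false = false
[1.2] exactly-one(false, false, false) = false
[1.3.2] exactly-one(false, true) = true
[1.3.3.1.1] true AND false = false
[1.3.3.1] NOT false = true
[1.3.3] NOT true = false
[1.3] true AND true AND false = false
[1] false OR false OR false = false
[root] NOT false = true
Overall: true → funded

Funded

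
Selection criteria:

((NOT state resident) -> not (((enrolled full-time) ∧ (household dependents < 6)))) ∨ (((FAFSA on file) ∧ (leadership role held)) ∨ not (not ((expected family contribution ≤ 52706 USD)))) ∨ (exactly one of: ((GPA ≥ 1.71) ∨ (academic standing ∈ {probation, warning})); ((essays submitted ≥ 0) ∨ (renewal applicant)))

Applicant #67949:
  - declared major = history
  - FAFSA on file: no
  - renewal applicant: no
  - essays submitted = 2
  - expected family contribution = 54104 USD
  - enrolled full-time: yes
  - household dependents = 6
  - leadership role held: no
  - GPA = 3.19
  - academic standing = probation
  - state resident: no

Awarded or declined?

Awarded

Atomic conditions:
  NOT state resident: no → true
  enrolled full-time: yes → true
  household dependents < 6: 6 < 6 is false
  FAFSA on file: no → false
  leadership role held: no → false
  expected family contribution ≤ 52706 USD: 54104 ≤ 52706 is false
  GPA ≥ 1.71: 3.19 ≥ 1.71 is true
  academic standing ∈ {probation, warning}: probation is in the set → true
  essays submitted ≥ 0: 2 ≥ 0 is true
  renewal applicant: no → false
Combine:
[1.2.1] true AND false = false
[1.2] NOT false = true
[1] true → true = true
[2.1] false AND false = false
[2.2.1] NOT false = true
[2.2] NOT true = false
[2] false OR false = false
[3.1] true OR true = true
[3.2] true OR false = true
[3] exactly-one(true, true) = false
[root] true OR false OR false = true
Overall: true → awarded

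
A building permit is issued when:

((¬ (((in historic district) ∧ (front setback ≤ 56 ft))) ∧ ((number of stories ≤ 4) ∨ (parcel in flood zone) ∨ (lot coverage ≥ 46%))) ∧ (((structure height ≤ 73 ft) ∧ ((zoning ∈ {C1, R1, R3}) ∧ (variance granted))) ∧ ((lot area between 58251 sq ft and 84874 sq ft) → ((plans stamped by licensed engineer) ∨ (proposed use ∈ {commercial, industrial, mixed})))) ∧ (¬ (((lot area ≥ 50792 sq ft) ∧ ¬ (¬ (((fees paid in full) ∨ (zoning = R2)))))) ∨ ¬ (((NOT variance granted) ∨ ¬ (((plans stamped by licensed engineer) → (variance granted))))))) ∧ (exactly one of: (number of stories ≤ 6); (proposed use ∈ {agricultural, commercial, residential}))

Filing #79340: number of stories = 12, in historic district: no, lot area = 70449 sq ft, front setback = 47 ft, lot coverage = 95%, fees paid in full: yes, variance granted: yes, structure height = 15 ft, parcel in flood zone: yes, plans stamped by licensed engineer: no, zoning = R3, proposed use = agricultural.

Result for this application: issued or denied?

Denied

Atomic conditions:
  in historic district: no → false
  front setback ≤ 56 ft: 47 ≤ 56 is true
  number of stories ≤ 4: 12 ≤ 4 is false
  parcel in flood zone: yes → true
  lot coverage ≥ 46%: 95 ≥ 46 is true
  structure height ≤ 73 ft: 15 ≤ 73 is true
  zoning ∈ {C1, R1, R3}: R3 is in the set → true
  variance granted: yes → true
  lot area between 58251 sq ft and 84874 sq ft: 70449 in [58251, 84874] is true
  plans stamped by licensed engineer: no → false
  proposed use ∈ {commercial, industrial, mixed}: agricultural is not in the set → false
  lot area ≥ 50792 sq ft: 70449 ≥ 50792 is true
  fees paid in full: yes → true
  zoning = R2: R3 == R2 is false
  NOT variance granted: yes → false
  number of stories ≤ 6: 12 ≤ 6 is false
  proposed use ∈ {agricultural, commercial, residential}: agricultural is in the set → true
Combine:
[1.1.1.1] false AND true = false
[1.1.1] NOT false = true
[1.1.2] false OR true OR true = true
[1.1] true AND true = true
[1.2.1.2] true AND true = true
[1.2.1] true AND true = true
[1.2.2.2] false OR false = false
[1.2.2] true → false = false
[1.2] true AND false = false
[1.3.1.1.2.1.1] true OR false = true
[1.3.1.1.2.1] NOT true = false
[1.3.1.1.2] NOT false = true
[1.3.1.1] true AND true = true
[1.3.1] NOT true = false
[1.3.2.1.2.1] false → true (antecedent false ⇒ implication holds) = true
[1.3.2.1.2] NOT true = false
[1.3.2.1] false OR false = false
[1.3.2] NOT false = true
[1.3] false OR true = true
[1] true AND false AND true = false
[2] exactly-one(false, true) = true
[root] false AND true = false
Overall: false → denied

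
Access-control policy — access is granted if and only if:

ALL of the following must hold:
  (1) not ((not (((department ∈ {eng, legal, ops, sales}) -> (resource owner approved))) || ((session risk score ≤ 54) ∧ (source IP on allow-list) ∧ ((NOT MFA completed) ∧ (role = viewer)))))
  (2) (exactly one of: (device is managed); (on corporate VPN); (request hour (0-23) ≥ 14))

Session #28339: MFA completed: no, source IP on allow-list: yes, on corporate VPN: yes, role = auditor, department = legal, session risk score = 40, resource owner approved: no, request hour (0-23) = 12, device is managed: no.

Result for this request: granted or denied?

Denied

Atomic conditions:
  department ∈ {eng, legal, ops, sales}: legal is in the set → true
  resource owner approved: no → false
  session risk score ≤ 54: 40 ≤ 54 is true
  source IP on allow-list: yes → true
  NOT MFA completed: no → true
  role = viewer: auditor == viewer is false
  device is managed: no → false
  on corporate VPN: yes → true
  request hour (0-23) ≥ 14: 12 ≥ 14 is false
Combine:
[1.1.1.1] true → false = false
[1.1.1] NOT false = true
[1.1.2.3] true AND false = false
[1.1.2] true AND true AND false = false
[1.1] true OR false = true
[1] NOT true = false
[2] exactly-one(false, true, false) = true
[root] false AND true = false
Overall: false → denied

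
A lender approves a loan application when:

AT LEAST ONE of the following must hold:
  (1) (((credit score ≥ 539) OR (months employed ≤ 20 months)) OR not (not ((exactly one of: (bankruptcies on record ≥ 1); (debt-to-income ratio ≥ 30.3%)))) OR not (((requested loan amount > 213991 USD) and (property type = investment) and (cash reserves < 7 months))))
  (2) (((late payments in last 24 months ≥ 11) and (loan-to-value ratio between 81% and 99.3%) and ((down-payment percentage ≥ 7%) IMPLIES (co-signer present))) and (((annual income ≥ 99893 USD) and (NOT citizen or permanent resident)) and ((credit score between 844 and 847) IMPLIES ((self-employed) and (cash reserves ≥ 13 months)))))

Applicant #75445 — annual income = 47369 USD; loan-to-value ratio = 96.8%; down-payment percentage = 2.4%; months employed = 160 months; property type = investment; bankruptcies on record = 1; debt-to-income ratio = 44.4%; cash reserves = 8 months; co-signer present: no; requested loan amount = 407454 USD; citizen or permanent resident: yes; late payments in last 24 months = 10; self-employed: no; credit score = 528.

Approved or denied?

Atomic conditions:
  credit score ≥ 539: 528 ≥ 539 is false
  months employed ≤ 20 months: 160 ≤ 20 is false
  bankruptcies on record ≥ 1: 1 ≥ 1 is true
  debt-to-income ratio ≥ 30.3%: 44.4 ≥ 30.3 is true
  requested loan amount > 213991 USD: 407454 > 213991 is true
  property type = investment: investment == investment is true
  cash reserves < 7 months: 8 < 7 is false
  late payments in last 24 months ≥ 11: 10 ≥ 11 is false
  loan-to-value ratio between 81% and 99.3%: 96.8 in [81, 99.3] is true
  down-payment percentage ≥ 7%: 2.4 ≥ 7 is false
  co-signer present: no → false
  annual income ≥ 99893 USD: 47369 ≥ 99893 is false
  NOT citizen or permanent resident: yes → false
  credit score between 844 and 847: 528 in [844, 847] is false
  self-employed: no → false
  cash reserves ≥ 13 months: 8 ≥ 13 is false
Combine:
[1.1] false OR false = false
[1.2.1.1] exactly-one(true, true) = false
[1.2.1] NOT false = true
[1.2] NOT true = false
[1.3.1] true AND true AND false = false
[1.3] NOT false = true
[1] false OR false OR true = true
[2.1.3] false → false (antecedent false ⇒ implication holds) = true
[2.1] false AND true AND true = false
[2.2.1] false AND false = false
[2.2.2.2] false AND false = false
[2.2.2] false → false (antecedent false ⇒ implication holds) = true
[2.2] false AND true = false
[2] false AND false = false
[root] true OR false = true
Overall: true → approved

Approved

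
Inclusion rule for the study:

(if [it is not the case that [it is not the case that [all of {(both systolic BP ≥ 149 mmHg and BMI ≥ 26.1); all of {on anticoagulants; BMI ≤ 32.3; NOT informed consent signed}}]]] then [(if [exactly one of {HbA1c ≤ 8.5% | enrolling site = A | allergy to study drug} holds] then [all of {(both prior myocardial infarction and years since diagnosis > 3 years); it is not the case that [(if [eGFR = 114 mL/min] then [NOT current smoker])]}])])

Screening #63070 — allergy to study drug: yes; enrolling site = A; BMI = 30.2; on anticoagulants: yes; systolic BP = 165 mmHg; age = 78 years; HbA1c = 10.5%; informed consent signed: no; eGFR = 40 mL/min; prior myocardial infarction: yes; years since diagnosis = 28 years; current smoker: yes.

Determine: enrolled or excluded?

Enrolled

Atomic conditions:
  systolic BP ≥ 149 mmHg: 165 ≥ 149 is true
  BMI ≥ 26.1: 30.2 ≥ 26.1 is true
  on anticoagulants: yes → true
  BMI ≤ 32.3: 30.2 ≤ 32.3 is true
  NOT informed consent signed: no → true
  HbA1c ≤ 8.5%: 10.5 ≤ 8.5 is false
  enrolling site = A: A == A is true
  allergy to study drug: yes → true
  prior myocardial infarction: yes → true
  years since diagnosis > 3 years: 28 > 3 is true
  eGFR = 114 mL/min: 40 == 114 is false
  NOT current smoker: yes → false
Combine:
[1.1.1.1] true AND true = true
[1.1.1.2] true AND true AND true = true
[1.1.1] true AND true = true
[1.1] NOT true = false
[1] NOT false = true
[2.1] exactly-one(false, true, true) = false
[2.2.1] true AND true = true
[2.2.2.1] false → false (antecedent false ⇒ implication holds) = true
[2.2.2] NOT true = false
[2.2] true AND false = false
[2] false → false (antecedent false ⇒ implication holds) = true
[root] true → true = true
Overall: true → enrolled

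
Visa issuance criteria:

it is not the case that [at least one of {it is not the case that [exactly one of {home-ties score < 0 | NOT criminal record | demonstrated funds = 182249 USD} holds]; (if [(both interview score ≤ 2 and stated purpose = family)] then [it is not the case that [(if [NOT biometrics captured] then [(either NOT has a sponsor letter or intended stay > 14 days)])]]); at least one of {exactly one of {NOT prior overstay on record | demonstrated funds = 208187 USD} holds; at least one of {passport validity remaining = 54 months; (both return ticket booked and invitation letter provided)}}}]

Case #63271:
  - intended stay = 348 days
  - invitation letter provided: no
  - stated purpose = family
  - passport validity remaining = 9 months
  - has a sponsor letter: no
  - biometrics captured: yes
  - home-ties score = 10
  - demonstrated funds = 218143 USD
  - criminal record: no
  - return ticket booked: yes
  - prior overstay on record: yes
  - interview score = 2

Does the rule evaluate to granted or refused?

Atomic conditions:
  home-ties score < 0: 10 < 0 is false
  NOT criminal record: no → true
  demonstrated funds = 182249 USD: 218143 == 182249 is false
  interview score ≤ 2: 2 ≤ 2 is true
  stated purpose = family: family == family is true
  NOT biometrics captured: yes → false
  NOT has a sponsor letter: no → true
  intended stay > 14 days: 348 > 14 is true
  NOT prior overstay on record: yes → false
  demonstrated funds = 208187 USD: 218143 == 208187 is false
  passport validity remaining = 54 months: 9 == 54 is false
  return ticket booked: yes → true
  invitation letter provided: no → false
Combine:
[1.1.1] exactly-one(false, true, false) = true
[1.1] NOT true = false
[1.2.1] true AND true = true
[1.2.2.1.2] true OR true = true
[1.2.2.1] false → true (antecedent false ⇒ implication holds) = true
[1.2.2] NOT true = false
[1.2] true → false = false
[1.3.1] exactly-one(false, false) = false
[1.3.2.2] true AND false = false
[1.3.2] false OR false = false
[1.3] false OR false = false
[1] false OR false OR false = false
[root] NOT false = true
Overall: true → granted

Granted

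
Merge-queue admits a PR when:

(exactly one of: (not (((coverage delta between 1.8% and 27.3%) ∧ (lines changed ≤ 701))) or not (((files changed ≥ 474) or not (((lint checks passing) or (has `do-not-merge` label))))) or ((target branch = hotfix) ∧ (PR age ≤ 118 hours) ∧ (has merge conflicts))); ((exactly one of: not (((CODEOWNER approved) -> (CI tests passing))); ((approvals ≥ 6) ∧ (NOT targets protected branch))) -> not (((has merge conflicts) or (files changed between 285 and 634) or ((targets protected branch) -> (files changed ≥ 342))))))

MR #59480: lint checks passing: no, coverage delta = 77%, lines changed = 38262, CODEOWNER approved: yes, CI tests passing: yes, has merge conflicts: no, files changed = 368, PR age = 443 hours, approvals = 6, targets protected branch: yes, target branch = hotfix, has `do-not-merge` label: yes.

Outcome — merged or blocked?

Atomic conditions:
  coverage delta between 1.8% and 27.3%: 77 in [1.8, 27.3] is false
  lines changed ≤ 701: 38262 ≤ 701 is false
  files changed ≥ 474: 368 ≥ 474 is false
  lint checks passing: no → false
  has `do-not-merge` label: yes → true
  target branch = hotfix: hotfix == hotfix is true
  PR age ≤ 118 hours: 443 ≤ 118 is false
  has merge conflicts: no → false
  CODEOWNER approved: yes → true
  CI tests passing: yes → true
  approvals ≥ 6: 6 ≥ 6 is true
  NOT targets protected branch: yes → false
  files changed between 285 and 634: 368 in [285, 634] is true
  targets protected branch: yes → true
  files changed ≥ 342: 368 ≥ 342 is true
Combine:
[1.1.1] false AND false = false
[1.1] NOT false = true
[1.2.1.2.1] false OR true = true
[1.2.1.2] NOT true = false
[1.2.1] false OR false = false
[1.2] NOT false = true
[1.3] true AND false AND false = false
[1] true OR true OR false = true
[2.1.1.1] true → true = true
[2.1.1] NOT true = false
[2.1.2] true AND false = false
[2.1] exactly-one(false, false) = false
[2.2.1.3] true → true = true
[2.2.1] false OR true OR true = true
[2.2] NOT true = false
[2] false → false (antecedent false ⇒ implication holds) = true
[root] exactly-one(true, true) = false
Overall: false → blocked

Blocked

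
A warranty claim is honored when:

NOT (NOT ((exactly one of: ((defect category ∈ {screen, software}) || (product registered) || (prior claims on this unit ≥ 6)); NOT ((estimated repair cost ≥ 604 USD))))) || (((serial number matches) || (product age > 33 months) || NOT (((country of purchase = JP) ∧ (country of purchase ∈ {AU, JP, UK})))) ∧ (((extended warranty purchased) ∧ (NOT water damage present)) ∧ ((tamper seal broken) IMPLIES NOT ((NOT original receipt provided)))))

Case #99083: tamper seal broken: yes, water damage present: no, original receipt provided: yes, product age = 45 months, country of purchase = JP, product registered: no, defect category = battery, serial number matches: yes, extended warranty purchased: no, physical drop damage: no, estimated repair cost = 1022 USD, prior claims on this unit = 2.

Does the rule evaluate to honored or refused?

Atomic conditions:
  defect category ∈ {screen, software}: battery is not in the set → false
  product registered: no → false
  prior claims on this unit ≥ 6: 2 ≥ 6 is false
  estimated repair cost ≥ 604 USD: 1022 ≥ 604 is true
  serial number matches: yes → true
  product age > 33 months: 45 > 33 is true
  country of purchase = JP: JP == JP is true
  country of purchase ∈ {AU, JP, UK}: JP is in the set → true
  extended warranty purchased: no → false
  NOT water damage present: no → true
  tamper seal broken: yes → true
  NOT original receipt provided: yes → false
Combine:
[1.1.1.1] false OR false OR false = false
[1.1.1.2] NOT true = false
[1.1.1] exactly-one(false, false) = false
[1.1] NOT false = true
[1] NOT true = false
[2.1.3.1] true AND true = true
[2.1.3] NOT true = false
[2.1] true OR true OR false = true
[2.2.1] false AND true = false
[2.2.2.2] NOT false = true
[2.2.2] true → true = true
[2.2] false AND true = false
[2] true AND false = false
[root] false OR false = false
Overall: false → refused

Refused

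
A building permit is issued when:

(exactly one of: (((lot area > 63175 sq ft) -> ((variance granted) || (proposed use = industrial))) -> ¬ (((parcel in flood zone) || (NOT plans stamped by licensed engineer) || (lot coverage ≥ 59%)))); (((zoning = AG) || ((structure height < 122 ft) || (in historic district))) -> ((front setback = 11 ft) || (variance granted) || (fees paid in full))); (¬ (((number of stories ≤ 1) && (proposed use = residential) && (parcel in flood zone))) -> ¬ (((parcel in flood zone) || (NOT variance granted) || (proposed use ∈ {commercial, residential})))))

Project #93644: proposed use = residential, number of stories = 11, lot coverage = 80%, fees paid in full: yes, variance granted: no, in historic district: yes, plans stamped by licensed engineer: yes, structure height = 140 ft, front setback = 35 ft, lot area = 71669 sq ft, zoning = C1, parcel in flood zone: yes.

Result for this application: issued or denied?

Atomic conditions:
  lot area > 63175 sq ft: 71669 > 63175 is true
  variance granted: no → false
  proposed use = industrial: residential == industrial is false
  parcel in flood zone: yes → true
  NOT plans stamped by licensed engineer: yes → false
  lot coverage ≥ 59%: 80 ≥ 59 is true
  zoning = AG: C1 == AG is false
  structure height < 122 ft: 140 < 122 is false
  in historic district: yes → true
  front setback = 11 ft: 35 == 11 is false
  fees paid in full: yes → true
  number of stories ≤ 1: 11 ≤ 1 is false
  proposed use = residential: residential == residential is true
  NOT variance granted: no → true
  proposed use ∈ {commercial, residential}: residential is in the set → true
Combine:
[1.1.2] false OR false = false
[1.1] true → false = false
[1.2.1] true OR false OR true = true
[1.2] NOT true = false
[1] false → false (antecedent false ⇒ implication holds) = true
[2.1.2] false OR true = true
[2.1] false OR true = true
[2.2] false OR false OR true = true
[2] true → true = true
[3.1.1] false AND true AND true = false
[3.1] NOT false = true
[3.2.1] true OR true OR true = true
[3.2] NOT true = false
[3] true → false = false
[root] exactly-one(true, true, false) = false
Overall: false → denied

Denied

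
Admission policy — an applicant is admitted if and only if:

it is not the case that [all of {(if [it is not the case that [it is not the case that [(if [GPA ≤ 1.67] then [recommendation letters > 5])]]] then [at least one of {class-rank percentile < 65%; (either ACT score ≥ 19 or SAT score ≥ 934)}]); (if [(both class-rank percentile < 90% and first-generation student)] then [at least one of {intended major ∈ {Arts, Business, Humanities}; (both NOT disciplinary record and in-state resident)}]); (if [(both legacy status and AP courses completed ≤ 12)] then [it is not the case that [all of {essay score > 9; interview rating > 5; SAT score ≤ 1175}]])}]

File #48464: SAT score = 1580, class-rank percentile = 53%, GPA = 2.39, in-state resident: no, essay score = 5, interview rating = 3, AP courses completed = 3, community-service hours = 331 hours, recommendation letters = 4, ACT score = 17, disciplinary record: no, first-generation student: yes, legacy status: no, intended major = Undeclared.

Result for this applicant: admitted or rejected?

Admitted

Atomic conditions:
  GPA ≤ 1.67: 2.39 ≤ 1.67 is false
  recommendation letters > 5: 4 > 5 is false
  class-rank percentile < 65%: 53 < 65 is true
  ACT score ≥ 19: 17 ≥ 19 is false
  SAT score ≥ 934: 1580 ≥ 934 is true
  class-rank percentile < 90%: 53 < 90 is true
  first-generation student: yes → true
  intended major ∈ {Arts, Business, Humanities}: Undeclared is not in the set → false
  NOT disciplinary record: no → true
  in-state resident: no → false
  legacy status: no → false
  AP courses completed ≤ 12: 3 ≤ 12 is true
  essay score > 9: 5 > 9 is false
  interview rating > 5: 3 > 5 is false
  SAT score ≤ 1175: 1580 ≤ 1175 is false
Combine:
[1.1.1.1.1] false → false (antecedent false ⇒ implication holds) = true
[1.1.1.1] NOT true = false
[1.1.1] NOT false = true
[1.1.2.2] false OR true = true
[1.1.2] true OR true = true
[1.1] true → true = true
[1.2.1] true AND true = true
[1.2.2.2] true AND false = false
[1.2.2] false OR false = false
[1.2] true → false = false
[1.3.1] false AND true = false
[1.3.2.1] false AND false AND false = false
[1.3.2] NOT false = true
[1.3] false → true (antecedent false ⇒ implication holds) = true
[1] true AND false AND true = false
[root] NOT false = true
Overall: true → admitted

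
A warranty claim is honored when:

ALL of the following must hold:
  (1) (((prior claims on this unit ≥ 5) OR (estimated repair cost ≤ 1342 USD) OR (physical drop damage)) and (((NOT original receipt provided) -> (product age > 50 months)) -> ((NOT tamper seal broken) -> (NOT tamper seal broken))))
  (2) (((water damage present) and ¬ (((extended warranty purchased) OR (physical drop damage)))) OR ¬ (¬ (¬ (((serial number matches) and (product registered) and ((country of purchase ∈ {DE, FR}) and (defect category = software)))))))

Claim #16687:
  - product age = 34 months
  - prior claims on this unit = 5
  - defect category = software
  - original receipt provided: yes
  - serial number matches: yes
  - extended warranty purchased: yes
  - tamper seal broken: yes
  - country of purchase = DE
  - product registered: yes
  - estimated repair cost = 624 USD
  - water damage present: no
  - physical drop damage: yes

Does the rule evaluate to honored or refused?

Atomic conditions:
  prior claims on this unit ≥ 5: 5 ≥ 5 is true
  estimated repair cost ≤ 1342 USD: 624 ≤ 1342 is true
  physical drop damage: yes → true
  NOT original receipt provided: yes → false
  product age > 50 months: 34 > 50 is false
  NOT tamper seal broken: yes → false
  water damage present: no → false
  extended warranty purchased: yes → true
  serial number matches: yes → true
  product registered: yes → true
  country of purchase ∈ {DE, FR}: DE is in the set → true
  defect category = software: software == software is true
Combine:
[1.1] true OR true OR true = true
[1.2.1] false → false (antecedent false ⇒ implication holds) = true
[1.2.2] false → false (antecedent false ⇒ implication holds) = true
[1.2] true → true = true
[1] true AND true = true
[2.1.2.1] true OR true = true
[2.1.2] NOT true = false
[2.1] false AND false = false
[2.2.1.1.1.3] true AND true = true
[2.2.1.1.1] true AND true AND true = true
[2.2.1.1] NOT true = false
[2.2.1] NOT false = true
[2.2] NOT true = false
[2] false OR false = false
[root] true AND false = false
Overall: false → refused

Refused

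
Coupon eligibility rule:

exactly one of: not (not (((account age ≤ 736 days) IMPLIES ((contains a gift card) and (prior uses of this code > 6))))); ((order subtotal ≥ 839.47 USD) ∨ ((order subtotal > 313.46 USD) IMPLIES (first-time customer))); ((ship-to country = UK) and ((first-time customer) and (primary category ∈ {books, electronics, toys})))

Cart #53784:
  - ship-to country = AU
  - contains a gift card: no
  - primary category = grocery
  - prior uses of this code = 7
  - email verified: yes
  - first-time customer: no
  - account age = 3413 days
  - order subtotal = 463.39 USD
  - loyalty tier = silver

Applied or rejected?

Atomic conditions:
  account age ≤ 736 days: 3413 ≤ 736 is false
  contains a gift card: no → false
  prior uses of this code > 6: 7 > 6 is true
  order subtotal ≥ 839.47 USD: 463.39 ≥ 839.47 is false
  order subtotal > 313.46 USD: 463.39 > 313.46 is true
  first-time customer: no → false
  ship-to country = UK: AU == UK is false
  primary category ∈ {books, electronics, toys}: grocery is not in the set → false
Combine:
[1.1.1.2] false AND true = false
[1.1.1] false → false (antecedent false ⇒ implication holds) = true
[1.1] NOT true = false
[1] NOT false = true
[2.2] true → false = false
[2] false OR false = false
[3.2] false AND false = false
[3] false AND false = false
[root] exactly-one(true, false, false) = true
Overall: true → applied

Applied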